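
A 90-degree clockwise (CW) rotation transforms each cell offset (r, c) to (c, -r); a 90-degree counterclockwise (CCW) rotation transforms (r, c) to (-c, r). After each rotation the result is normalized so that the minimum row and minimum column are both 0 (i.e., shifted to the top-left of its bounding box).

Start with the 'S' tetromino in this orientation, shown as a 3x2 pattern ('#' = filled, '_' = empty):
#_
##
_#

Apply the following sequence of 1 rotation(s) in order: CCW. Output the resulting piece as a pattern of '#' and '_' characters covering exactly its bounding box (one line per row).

Start:
#_
##
_#
After rotation 1 (CCW):
_##
##_

Answer: _##
##_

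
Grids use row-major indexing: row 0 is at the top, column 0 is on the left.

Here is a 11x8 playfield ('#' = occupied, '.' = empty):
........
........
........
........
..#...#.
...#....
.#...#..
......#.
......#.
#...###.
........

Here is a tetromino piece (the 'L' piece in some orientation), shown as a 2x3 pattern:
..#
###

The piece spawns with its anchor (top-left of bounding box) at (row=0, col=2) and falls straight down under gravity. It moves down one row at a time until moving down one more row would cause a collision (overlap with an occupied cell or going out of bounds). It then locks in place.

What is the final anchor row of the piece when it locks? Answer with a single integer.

Spawn at (row=0, col=2). Try each row:
  row 0: fits
  row 1: fits
  row 2: fits
  row 3: blocked -> lock at row 2

Answer: 2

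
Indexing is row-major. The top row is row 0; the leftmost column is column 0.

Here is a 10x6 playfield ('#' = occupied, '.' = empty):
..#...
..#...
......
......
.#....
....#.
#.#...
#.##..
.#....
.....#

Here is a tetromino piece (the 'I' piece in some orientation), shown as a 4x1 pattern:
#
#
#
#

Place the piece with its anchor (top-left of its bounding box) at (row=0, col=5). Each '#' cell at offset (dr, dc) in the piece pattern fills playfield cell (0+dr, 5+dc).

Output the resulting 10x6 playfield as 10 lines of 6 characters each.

Fill (0+0,5+0) = (0,5)
Fill (0+1,5+0) = (1,5)
Fill (0+2,5+0) = (2,5)
Fill (0+3,5+0) = (3,5)

Answer: ..#..#
..#..#
.....#
.....#
.#....
....#.
#.#...
#.##..
.#....
.....#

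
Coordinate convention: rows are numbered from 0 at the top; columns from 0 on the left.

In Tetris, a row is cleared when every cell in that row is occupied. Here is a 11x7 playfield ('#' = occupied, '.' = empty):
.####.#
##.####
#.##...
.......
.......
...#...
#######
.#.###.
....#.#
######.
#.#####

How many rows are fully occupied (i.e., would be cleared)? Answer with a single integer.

Check each row:
  row 0: 2 empty cells -> not full
  row 1: 1 empty cell -> not full
  row 2: 4 empty cells -> not full
  row 3: 7 empty cells -> not full
  row 4: 7 empty cells -> not full
  row 5: 6 empty cells -> not full
  row 6: 0 empty cells -> FULL (clear)
  row 7: 3 empty cells -> not full
  row 8: 5 empty cells -> not full
  row 9: 1 empty cell -> not full
  row 10: 1 empty cell -> not full
Total rows cleared: 1

Answer: 1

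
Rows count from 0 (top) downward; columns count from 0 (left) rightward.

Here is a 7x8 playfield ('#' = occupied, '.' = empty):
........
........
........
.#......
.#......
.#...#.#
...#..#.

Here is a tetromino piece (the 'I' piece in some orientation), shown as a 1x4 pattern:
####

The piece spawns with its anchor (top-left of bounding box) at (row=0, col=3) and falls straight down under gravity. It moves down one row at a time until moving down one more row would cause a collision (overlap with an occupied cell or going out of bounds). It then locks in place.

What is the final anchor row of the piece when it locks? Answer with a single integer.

Answer: 4

Derivation:
Spawn at (row=0, col=3). Try each row:
  row 0: fits
  row 1: fits
  row 2: fits
  row 3: fits
  row 4: fits
  row 5: blocked -> lock at row 4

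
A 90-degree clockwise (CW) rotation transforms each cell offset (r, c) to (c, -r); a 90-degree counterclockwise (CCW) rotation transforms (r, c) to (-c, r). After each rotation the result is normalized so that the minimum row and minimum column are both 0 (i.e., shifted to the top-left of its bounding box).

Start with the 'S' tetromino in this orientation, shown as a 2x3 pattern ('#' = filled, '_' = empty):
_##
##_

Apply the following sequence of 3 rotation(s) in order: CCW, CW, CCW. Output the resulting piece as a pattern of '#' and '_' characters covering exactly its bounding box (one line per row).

Start:
_##
##_
After rotation 1 (CCW):
#_
##
_#
After rotation 2 (CW):
_##
##_
After rotation 3 (CCW):
#_
##
_#

Answer: #_
##
_#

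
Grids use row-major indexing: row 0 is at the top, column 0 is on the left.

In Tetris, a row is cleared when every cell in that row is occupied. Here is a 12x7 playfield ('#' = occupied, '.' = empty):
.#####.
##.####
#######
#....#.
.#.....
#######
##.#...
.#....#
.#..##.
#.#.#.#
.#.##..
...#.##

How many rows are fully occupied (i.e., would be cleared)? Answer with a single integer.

Check each row:
  row 0: 2 empty cells -> not full
  row 1: 1 empty cell -> not full
  row 2: 0 empty cells -> FULL (clear)
  row 3: 5 empty cells -> not full
  row 4: 6 empty cells -> not full
  row 5: 0 empty cells -> FULL (clear)
  row 6: 4 empty cells -> not full
  row 7: 5 empty cells -> not full
  row 8: 4 empty cells -> not full
  row 9: 3 empty cells -> not full
  row 10: 4 empty cells -> not full
  row 11: 4 empty cells -> not full
Total rows cleared: 2

Answer: 2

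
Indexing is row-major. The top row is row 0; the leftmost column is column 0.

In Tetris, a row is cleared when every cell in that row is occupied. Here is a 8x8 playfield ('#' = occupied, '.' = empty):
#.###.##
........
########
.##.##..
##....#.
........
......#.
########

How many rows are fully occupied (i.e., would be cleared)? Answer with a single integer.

Answer: 2

Derivation:
Check each row:
  row 0: 2 empty cells -> not full
  row 1: 8 empty cells -> not full
  row 2: 0 empty cells -> FULL (clear)
  row 3: 4 empty cells -> not full
  row 4: 5 empty cells -> not full
  row 5: 8 empty cells -> not full
  row 6: 7 empty cells -> not full
  row 7: 0 empty cells -> FULL (clear)
Total rows cleared: 2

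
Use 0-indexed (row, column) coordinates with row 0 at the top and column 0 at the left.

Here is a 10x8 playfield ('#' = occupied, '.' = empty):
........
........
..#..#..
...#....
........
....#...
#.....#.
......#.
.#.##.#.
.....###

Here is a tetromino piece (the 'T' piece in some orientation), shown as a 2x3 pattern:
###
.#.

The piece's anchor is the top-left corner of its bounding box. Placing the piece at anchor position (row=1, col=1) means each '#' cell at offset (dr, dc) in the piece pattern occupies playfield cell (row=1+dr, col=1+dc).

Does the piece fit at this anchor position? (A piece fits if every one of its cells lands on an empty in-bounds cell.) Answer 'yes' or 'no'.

Answer: no

Derivation:
Check each piece cell at anchor (1, 1):
  offset (0,0) -> (1,1): empty -> OK
  offset (0,1) -> (1,2): empty -> OK
  offset (0,2) -> (1,3): empty -> OK
  offset (1,1) -> (2,2): occupied ('#') -> FAIL
All cells valid: no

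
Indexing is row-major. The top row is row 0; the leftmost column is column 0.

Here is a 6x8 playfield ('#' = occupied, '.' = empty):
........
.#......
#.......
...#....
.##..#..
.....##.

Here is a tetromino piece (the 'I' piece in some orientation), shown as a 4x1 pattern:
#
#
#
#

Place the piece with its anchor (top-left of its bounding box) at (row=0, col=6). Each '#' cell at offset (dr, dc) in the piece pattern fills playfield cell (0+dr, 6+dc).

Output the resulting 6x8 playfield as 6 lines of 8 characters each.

Answer: ......#.
.#....#.
#.....#.
...#..#.
.##..#..
.....##.

Derivation:
Fill (0+0,6+0) = (0,6)
Fill (0+1,6+0) = (1,6)
Fill (0+2,6+0) = (2,6)
Fill (0+3,6+0) = (3,6)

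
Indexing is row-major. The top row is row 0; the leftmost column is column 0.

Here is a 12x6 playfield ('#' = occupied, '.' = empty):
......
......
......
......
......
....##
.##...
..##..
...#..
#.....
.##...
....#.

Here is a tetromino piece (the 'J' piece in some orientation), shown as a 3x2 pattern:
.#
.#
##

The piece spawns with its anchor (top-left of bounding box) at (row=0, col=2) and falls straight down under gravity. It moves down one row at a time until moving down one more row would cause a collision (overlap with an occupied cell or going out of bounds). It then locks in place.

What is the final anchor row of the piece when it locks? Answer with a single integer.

Spawn at (row=0, col=2). Try each row:
  row 0: fits
  row 1: fits
  row 2: fits
  row 3: fits
  row 4: blocked -> lock at row 3

Answer: 3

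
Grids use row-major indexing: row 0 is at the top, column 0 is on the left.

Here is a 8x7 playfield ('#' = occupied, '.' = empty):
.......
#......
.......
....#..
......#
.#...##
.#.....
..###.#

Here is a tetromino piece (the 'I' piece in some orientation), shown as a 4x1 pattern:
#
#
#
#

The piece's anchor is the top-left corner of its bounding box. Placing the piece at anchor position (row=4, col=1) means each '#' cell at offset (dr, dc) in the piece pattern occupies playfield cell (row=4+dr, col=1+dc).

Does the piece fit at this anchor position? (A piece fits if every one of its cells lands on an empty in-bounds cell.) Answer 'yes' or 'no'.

Check each piece cell at anchor (4, 1):
  offset (0,0) -> (4,1): empty -> OK
  offset (1,0) -> (5,1): occupied ('#') -> FAIL
  offset (2,0) -> (6,1): occupied ('#') -> FAIL
  offset (3,0) -> (7,1): empty -> OK
All cells valid: no

Answer: no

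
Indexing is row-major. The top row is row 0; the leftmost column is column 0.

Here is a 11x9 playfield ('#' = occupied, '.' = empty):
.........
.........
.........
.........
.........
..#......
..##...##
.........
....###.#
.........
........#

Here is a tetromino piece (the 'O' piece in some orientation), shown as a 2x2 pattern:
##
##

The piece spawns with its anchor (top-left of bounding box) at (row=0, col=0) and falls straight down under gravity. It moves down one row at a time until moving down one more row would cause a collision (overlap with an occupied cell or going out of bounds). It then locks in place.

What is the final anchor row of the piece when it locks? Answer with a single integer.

Answer: 9

Derivation:
Spawn at (row=0, col=0). Try each row:
  row 0: fits
  row 1: fits
  row 2: fits
  row 3: fits
  row 4: fits
  row 5: fits
  row 6: fits
  row 7: fits
  row 8: fits
  row 9: fits
  row 10: blocked -> lock at row 9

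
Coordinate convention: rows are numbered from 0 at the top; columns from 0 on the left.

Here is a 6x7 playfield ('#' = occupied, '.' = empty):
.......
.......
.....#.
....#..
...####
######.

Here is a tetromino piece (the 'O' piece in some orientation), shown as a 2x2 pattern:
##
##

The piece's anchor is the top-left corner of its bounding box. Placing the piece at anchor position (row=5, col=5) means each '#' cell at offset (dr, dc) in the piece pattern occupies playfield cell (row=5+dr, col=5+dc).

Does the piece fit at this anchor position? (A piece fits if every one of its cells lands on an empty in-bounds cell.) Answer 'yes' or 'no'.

Answer: no

Derivation:
Check each piece cell at anchor (5, 5):
  offset (0,0) -> (5,5): occupied ('#') -> FAIL
  offset (0,1) -> (5,6): empty -> OK
  offset (1,0) -> (6,5): out of bounds -> FAIL
  offset (1,1) -> (6,6): out of bounds -> FAIL
All cells valid: no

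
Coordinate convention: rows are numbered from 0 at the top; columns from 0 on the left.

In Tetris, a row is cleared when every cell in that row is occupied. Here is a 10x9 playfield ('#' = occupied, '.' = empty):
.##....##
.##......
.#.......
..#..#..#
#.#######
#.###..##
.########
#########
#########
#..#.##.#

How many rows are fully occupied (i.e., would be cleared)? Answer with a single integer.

Check each row:
  row 0: 5 empty cells -> not full
  row 1: 7 empty cells -> not full
  row 2: 8 empty cells -> not full
  row 3: 6 empty cells -> not full
  row 4: 1 empty cell -> not full
  row 5: 3 empty cells -> not full
  row 6: 1 empty cell -> not full
  row 7: 0 empty cells -> FULL (clear)
  row 8: 0 empty cells -> FULL (clear)
  row 9: 4 empty cells -> not full
Total rows cleared: 2

Answer: 2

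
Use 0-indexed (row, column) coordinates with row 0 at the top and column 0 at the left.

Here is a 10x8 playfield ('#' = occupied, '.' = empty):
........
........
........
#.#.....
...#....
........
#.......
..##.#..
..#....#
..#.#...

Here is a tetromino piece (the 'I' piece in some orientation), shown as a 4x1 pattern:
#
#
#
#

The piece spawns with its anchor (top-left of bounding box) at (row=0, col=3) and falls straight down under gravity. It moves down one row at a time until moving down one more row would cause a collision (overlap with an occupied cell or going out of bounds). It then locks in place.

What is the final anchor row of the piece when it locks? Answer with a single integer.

Answer: 0

Derivation:
Spawn at (row=0, col=3). Try each row:
  row 0: fits
  row 1: blocked -> lock at row 0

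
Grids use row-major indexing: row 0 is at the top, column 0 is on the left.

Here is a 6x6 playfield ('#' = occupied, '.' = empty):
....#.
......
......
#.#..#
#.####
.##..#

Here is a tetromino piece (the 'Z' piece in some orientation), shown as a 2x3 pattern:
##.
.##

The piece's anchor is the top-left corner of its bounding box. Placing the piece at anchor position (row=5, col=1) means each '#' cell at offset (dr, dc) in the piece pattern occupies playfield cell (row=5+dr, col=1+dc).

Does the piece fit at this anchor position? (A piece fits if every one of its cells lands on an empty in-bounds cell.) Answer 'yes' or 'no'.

Answer: no

Derivation:
Check each piece cell at anchor (5, 1):
  offset (0,0) -> (5,1): occupied ('#') -> FAIL
  offset (0,1) -> (5,2): occupied ('#') -> FAIL
  offset (1,1) -> (6,2): out of bounds -> FAIL
  offset (1,2) -> (6,3): out of bounds -> FAIL
All cells valid: no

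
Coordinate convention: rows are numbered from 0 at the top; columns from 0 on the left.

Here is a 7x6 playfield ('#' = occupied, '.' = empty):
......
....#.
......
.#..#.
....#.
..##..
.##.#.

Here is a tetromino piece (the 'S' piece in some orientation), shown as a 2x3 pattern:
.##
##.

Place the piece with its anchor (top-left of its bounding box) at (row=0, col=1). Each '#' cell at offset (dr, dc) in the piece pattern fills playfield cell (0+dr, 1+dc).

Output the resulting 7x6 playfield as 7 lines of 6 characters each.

Fill (0+0,1+1) = (0,2)
Fill (0+0,1+2) = (0,3)
Fill (0+1,1+0) = (1,1)
Fill (0+1,1+1) = (1,2)

Answer: ..##..
.##.#.
......
.#..#.
....#.
..##..
.##.#.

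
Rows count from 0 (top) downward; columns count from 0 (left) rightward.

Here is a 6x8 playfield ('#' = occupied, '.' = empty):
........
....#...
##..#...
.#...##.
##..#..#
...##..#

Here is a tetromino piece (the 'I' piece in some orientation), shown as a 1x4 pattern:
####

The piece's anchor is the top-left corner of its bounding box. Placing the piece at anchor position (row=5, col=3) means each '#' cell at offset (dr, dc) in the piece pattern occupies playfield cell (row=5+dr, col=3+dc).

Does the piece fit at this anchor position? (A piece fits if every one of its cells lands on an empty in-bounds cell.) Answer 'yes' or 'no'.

Answer: no

Derivation:
Check each piece cell at anchor (5, 3):
  offset (0,0) -> (5,3): occupied ('#') -> FAIL
  offset (0,1) -> (5,4): occupied ('#') -> FAIL
  offset (0,2) -> (5,5): empty -> OK
  offset (0,3) -> (5,6): empty -> OK
All cells valid: no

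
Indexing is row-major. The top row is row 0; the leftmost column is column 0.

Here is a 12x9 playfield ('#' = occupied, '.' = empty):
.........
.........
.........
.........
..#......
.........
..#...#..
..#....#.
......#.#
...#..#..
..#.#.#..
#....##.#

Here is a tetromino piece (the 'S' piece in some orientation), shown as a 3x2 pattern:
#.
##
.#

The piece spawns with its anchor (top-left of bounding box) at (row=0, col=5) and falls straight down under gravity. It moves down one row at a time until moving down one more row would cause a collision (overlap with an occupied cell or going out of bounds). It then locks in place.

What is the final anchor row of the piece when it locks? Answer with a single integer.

Answer: 3

Derivation:
Spawn at (row=0, col=5). Try each row:
  row 0: fits
  row 1: fits
  row 2: fits
  row 3: fits
  row 4: blocked -> lock at row 3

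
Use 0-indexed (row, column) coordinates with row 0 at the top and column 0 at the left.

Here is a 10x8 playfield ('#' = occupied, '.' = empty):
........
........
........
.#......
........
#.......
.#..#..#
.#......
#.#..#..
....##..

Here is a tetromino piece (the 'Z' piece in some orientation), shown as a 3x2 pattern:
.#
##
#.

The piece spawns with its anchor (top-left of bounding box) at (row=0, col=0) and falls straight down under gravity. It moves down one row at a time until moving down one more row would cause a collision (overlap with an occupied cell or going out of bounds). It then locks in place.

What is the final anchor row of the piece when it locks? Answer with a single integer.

Spawn at (row=0, col=0). Try each row:
  row 0: fits
  row 1: fits
  row 2: blocked -> lock at row 1

Answer: 1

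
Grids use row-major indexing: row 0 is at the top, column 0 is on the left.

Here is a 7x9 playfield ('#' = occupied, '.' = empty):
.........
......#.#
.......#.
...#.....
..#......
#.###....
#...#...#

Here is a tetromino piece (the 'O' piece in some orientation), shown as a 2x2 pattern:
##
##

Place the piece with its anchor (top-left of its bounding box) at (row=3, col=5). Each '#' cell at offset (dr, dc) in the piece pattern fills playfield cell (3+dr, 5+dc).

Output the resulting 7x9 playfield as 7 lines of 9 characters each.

Fill (3+0,5+0) = (3,5)
Fill (3+0,5+1) = (3,6)
Fill (3+1,5+0) = (4,5)
Fill (3+1,5+1) = (4,6)

Answer: .........
......#.#
.......#.
...#.##..
..#..##..
#.###....
#...#...#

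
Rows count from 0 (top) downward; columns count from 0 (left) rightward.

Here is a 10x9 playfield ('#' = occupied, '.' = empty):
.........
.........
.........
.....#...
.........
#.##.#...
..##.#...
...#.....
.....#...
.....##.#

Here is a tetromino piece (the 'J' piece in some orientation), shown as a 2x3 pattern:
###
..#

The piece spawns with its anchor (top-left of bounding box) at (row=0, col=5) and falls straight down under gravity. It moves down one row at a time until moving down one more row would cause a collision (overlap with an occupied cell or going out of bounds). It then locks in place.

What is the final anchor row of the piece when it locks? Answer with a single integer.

Answer: 2

Derivation:
Spawn at (row=0, col=5). Try each row:
  row 0: fits
  row 1: fits
  row 2: fits
  row 3: blocked -> lock at row 2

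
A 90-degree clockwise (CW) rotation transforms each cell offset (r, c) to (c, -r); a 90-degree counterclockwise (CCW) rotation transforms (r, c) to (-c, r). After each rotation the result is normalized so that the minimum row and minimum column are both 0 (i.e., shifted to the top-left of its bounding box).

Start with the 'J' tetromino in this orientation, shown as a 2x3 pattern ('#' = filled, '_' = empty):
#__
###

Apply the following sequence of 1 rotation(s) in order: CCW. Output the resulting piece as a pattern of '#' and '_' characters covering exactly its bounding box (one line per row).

Answer: _#
_#
##

Derivation:
Start:
#__
###
After rotation 1 (CCW):
_#
_#
##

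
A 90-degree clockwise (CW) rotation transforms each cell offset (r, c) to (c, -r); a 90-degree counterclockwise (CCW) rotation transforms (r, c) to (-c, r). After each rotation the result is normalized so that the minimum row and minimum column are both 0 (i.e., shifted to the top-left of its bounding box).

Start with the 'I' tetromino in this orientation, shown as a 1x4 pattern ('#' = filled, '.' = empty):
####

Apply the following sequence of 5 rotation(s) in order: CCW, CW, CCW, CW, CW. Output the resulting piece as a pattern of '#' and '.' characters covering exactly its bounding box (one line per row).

Answer: #
#
#
#

Derivation:
Start:
####
After rotation 1 (CCW):
#
#
#
#
After rotation 2 (CW):
####
After rotation 3 (CCW):
#
#
#
#
After rotation 4 (CW):
####
After rotation 5 (CW):
#
#
#
#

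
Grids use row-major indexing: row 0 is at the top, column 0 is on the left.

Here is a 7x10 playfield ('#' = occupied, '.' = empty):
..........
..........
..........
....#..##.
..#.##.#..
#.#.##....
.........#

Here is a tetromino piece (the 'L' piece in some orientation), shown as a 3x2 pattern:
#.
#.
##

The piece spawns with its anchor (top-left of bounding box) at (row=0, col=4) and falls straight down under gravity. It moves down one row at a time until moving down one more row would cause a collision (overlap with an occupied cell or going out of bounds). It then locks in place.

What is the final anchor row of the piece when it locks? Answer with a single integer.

Spawn at (row=0, col=4). Try each row:
  row 0: fits
  row 1: blocked -> lock at row 0

Answer: 0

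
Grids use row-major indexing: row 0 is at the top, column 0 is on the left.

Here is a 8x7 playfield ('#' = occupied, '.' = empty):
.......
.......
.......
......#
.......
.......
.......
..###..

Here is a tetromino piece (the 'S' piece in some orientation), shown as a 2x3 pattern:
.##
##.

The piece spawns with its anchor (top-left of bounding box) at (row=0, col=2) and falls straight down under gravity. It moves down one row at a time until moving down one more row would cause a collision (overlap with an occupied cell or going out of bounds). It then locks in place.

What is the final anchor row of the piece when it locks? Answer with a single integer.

Spawn at (row=0, col=2). Try each row:
  row 0: fits
  row 1: fits
  row 2: fits
  row 3: fits
  row 4: fits
  row 5: fits
  row 6: blocked -> lock at row 5

Answer: 5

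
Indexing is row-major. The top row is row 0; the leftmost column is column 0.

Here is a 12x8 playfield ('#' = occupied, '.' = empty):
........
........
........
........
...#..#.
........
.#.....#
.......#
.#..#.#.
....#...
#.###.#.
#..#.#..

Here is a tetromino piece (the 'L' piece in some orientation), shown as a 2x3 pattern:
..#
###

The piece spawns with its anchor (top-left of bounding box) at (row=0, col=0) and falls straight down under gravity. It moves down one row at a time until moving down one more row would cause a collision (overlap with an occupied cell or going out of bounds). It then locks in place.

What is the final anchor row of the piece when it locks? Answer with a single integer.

Answer: 4

Derivation:
Spawn at (row=0, col=0). Try each row:
  row 0: fits
  row 1: fits
  row 2: fits
  row 3: fits
  row 4: fits
  row 5: blocked -> lock at row 4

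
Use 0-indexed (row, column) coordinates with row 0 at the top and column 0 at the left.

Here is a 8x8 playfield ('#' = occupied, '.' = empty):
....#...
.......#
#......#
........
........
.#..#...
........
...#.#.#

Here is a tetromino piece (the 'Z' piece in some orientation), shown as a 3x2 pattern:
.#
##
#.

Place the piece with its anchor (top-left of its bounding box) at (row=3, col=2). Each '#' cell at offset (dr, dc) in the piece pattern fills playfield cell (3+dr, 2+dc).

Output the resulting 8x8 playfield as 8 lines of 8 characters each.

Fill (3+0,2+1) = (3,3)
Fill (3+1,2+0) = (4,2)
Fill (3+1,2+1) = (4,3)
Fill (3+2,2+0) = (5,2)

Answer: ....#...
.......#
#......#
...#....
..##....
.##.#...
........
...#.#.#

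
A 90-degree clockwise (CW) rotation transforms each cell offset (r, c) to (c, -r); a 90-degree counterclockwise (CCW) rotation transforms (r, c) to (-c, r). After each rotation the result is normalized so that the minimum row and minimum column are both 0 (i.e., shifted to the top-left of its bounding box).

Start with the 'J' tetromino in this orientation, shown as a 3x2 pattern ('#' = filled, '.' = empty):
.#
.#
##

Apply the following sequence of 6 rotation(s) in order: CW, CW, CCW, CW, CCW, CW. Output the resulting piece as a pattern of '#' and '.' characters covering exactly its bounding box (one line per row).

Start:
.#
.#
##
After rotation 1 (CW):
#..
###
After rotation 2 (CW):
##
#.
#.
After rotation 3 (CCW):
#..
###
After rotation 4 (CW):
##
#.
#.
After rotation 5 (CCW):
#..
###
After rotation 6 (CW):
##
#.
#.

Answer: ##
#.
#.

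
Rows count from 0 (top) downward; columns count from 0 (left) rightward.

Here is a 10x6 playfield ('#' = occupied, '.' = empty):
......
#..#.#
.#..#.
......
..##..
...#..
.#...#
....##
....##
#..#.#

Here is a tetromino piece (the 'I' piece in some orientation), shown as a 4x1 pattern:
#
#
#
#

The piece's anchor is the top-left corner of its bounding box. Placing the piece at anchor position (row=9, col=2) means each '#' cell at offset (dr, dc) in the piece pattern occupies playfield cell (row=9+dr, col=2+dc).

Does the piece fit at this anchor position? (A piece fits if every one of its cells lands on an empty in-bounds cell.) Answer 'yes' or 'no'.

Answer: no

Derivation:
Check each piece cell at anchor (9, 2):
  offset (0,0) -> (9,2): empty -> OK
  offset (1,0) -> (10,2): out of bounds -> FAIL
  offset (2,0) -> (11,2): out of bounds -> FAIL
  offset (3,0) -> (12,2): out of bounds -> FAIL
All cells valid: no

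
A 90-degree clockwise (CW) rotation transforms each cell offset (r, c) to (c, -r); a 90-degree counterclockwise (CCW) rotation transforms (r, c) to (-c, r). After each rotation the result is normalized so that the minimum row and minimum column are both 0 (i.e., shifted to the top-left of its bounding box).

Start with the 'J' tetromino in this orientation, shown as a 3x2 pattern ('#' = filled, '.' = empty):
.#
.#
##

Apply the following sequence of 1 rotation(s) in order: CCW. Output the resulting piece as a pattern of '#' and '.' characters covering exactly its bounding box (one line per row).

Start:
.#
.#
##
After rotation 1 (CCW):
###
..#

Answer: ###
..#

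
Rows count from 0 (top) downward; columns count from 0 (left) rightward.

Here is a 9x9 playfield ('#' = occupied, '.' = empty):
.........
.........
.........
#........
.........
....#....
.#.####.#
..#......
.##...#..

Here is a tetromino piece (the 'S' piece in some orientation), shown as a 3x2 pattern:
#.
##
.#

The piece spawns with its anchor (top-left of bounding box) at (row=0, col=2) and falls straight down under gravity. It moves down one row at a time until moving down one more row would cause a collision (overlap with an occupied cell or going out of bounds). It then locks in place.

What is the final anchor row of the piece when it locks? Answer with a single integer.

Answer: 3

Derivation:
Spawn at (row=0, col=2). Try each row:
  row 0: fits
  row 1: fits
  row 2: fits
  row 3: fits
  row 4: blocked -> lock at row 3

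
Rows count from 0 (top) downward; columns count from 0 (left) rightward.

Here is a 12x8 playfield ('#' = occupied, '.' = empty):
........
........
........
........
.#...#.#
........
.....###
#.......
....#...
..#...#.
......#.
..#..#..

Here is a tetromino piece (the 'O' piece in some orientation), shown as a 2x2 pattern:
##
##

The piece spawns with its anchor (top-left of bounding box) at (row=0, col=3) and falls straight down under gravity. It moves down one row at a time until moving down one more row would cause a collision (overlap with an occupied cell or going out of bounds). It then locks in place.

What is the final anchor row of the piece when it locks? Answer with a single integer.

Spawn at (row=0, col=3). Try each row:
  row 0: fits
  row 1: fits
  row 2: fits
  row 3: fits
  row 4: fits
  row 5: fits
  row 6: fits
  row 7: blocked -> lock at row 6

Answer: 6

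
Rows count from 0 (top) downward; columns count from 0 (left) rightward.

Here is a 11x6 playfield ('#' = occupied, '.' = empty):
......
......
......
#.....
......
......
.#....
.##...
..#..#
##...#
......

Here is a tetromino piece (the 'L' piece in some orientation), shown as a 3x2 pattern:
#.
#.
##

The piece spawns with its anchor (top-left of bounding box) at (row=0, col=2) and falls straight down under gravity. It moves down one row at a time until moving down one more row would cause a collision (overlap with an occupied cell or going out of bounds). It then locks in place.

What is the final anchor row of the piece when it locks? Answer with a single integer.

Spawn at (row=0, col=2). Try each row:
  row 0: fits
  row 1: fits
  row 2: fits
  row 3: fits
  row 4: fits
  row 5: blocked -> lock at row 4

Answer: 4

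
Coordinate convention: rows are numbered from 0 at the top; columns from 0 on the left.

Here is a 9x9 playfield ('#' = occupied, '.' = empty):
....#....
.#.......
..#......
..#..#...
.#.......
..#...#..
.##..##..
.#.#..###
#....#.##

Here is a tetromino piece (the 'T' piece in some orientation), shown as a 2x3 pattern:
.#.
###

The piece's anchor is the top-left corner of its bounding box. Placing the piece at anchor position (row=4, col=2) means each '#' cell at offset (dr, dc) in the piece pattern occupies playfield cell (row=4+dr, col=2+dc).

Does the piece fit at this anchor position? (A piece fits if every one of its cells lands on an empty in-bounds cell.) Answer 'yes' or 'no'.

Answer: no

Derivation:
Check each piece cell at anchor (4, 2):
  offset (0,1) -> (4,3): empty -> OK
  offset (1,0) -> (5,2): occupied ('#') -> FAIL
  offset (1,1) -> (5,3): empty -> OK
  offset (1,2) -> (5,4): empty -> OK
All cells valid: no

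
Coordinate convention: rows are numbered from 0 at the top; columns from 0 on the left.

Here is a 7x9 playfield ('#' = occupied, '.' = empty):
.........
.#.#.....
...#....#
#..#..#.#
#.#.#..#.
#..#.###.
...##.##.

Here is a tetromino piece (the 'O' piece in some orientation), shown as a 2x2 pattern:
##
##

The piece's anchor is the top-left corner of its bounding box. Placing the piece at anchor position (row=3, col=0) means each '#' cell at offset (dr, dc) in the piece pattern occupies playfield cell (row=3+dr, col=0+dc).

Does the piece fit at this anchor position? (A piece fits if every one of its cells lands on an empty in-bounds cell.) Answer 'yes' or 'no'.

Check each piece cell at anchor (3, 0):
  offset (0,0) -> (3,0): occupied ('#') -> FAIL
  offset (0,1) -> (3,1): empty -> OK
  offset (1,0) -> (4,0): occupied ('#') -> FAIL
  offset (1,1) -> (4,1): empty -> OK
All cells valid: no

Answer: no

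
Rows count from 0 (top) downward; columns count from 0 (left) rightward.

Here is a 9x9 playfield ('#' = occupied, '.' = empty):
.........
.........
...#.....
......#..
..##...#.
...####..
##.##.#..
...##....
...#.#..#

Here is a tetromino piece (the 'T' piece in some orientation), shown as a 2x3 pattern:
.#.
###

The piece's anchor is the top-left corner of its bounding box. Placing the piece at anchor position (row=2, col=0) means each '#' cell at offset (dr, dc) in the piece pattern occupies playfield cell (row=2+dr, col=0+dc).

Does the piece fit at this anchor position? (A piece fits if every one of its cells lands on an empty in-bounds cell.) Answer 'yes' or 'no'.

Answer: yes

Derivation:
Check each piece cell at anchor (2, 0):
  offset (0,1) -> (2,1): empty -> OK
  offset (1,0) -> (3,0): empty -> OK
  offset (1,1) -> (3,1): empty -> OK
  offset (1,2) -> (3,2): empty -> OK
All cells valid: yes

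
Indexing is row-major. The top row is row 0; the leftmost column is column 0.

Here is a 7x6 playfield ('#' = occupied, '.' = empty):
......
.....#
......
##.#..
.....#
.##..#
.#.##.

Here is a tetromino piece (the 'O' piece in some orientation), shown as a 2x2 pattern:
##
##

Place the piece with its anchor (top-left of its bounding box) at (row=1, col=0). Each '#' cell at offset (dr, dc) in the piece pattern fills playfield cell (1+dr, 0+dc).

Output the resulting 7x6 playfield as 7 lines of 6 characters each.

Fill (1+0,0+0) = (1,0)
Fill (1+0,0+1) = (1,1)
Fill (1+1,0+0) = (2,0)
Fill (1+1,0+1) = (2,1)

Answer: ......
##...#
##....
##.#..
.....#
.##..#
.#.##.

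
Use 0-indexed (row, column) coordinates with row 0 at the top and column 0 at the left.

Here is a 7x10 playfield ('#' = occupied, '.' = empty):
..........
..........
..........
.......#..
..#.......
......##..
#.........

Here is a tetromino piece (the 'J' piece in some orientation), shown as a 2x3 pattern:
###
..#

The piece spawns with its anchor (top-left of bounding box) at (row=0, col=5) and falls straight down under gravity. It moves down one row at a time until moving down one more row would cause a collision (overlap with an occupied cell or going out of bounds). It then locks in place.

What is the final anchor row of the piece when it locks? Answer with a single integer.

Answer: 1

Derivation:
Spawn at (row=0, col=5). Try each row:
  row 0: fits
  row 1: fits
  row 2: blocked -> lock at row 1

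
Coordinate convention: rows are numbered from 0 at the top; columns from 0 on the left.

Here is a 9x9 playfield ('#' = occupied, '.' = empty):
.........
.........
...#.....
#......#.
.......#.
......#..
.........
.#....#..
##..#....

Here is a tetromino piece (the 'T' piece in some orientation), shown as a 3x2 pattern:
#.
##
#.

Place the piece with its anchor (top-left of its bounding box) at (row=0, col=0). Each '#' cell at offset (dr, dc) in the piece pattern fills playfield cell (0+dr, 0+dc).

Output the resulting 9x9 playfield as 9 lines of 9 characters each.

Answer: #........
##.......
#..#.....
#......#.
.......#.
......#..
.........
.#....#..
##..#....

Derivation:
Fill (0+0,0+0) = (0,0)
Fill (0+1,0+0) = (1,0)
Fill (0+1,0+1) = (1,1)
Fill (0+2,0+0) = (2,0)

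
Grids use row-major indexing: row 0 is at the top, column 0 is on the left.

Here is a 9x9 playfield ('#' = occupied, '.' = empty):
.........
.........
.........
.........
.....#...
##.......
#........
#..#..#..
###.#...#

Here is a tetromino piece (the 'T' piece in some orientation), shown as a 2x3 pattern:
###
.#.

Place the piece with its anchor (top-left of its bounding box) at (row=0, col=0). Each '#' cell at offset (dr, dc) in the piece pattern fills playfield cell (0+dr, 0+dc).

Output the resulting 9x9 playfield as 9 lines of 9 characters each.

Fill (0+0,0+0) = (0,0)
Fill (0+0,0+1) = (0,1)
Fill (0+0,0+2) = (0,2)
Fill (0+1,0+1) = (1,1)

Answer: ###......
.#.......
.........
.........
.....#...
##.......
#........
#..#..#..
###.#...#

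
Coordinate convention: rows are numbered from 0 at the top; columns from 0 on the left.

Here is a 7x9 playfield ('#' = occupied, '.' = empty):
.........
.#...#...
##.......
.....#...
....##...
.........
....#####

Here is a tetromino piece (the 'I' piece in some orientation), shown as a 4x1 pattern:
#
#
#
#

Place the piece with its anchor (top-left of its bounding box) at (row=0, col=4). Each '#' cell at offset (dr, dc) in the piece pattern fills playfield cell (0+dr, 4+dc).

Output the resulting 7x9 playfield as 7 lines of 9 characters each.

Fill (0+0,4+0) = (0,4)
Fill (0+1,4+0) = (1,4)
Fill (0+2,4+0) = (2,4)
Fill (0+3,4+0) = (3,4)

Answer: ....#....
.#..##...
##..#....
....##...
....##...
.........
....#####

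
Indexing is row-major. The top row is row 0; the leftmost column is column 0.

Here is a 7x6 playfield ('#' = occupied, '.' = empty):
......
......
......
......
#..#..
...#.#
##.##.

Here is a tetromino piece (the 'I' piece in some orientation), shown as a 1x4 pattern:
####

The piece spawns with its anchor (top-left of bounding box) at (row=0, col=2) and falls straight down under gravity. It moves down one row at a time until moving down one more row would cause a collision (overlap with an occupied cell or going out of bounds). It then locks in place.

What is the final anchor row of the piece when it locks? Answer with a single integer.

Answer: 3

Derivation:
Spawn at (row=0, col=2). Try each row:
  row 0: fits
  row 1: fits
  row 2: fits
  row 3: fits
  row 4: blocked -> lock at row 3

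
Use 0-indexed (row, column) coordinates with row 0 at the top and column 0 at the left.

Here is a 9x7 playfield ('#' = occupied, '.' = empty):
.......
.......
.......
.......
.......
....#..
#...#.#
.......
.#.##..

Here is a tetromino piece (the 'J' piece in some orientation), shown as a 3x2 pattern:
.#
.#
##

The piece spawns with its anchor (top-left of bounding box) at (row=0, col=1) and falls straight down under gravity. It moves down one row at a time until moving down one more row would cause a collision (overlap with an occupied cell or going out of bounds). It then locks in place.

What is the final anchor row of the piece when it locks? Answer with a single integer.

Spawn at (row=0, col=1). Try each row:
  row 0: fits
  row 1: fits
  row 2: fits
  row 3: fits
  row 4: fits
  row 5: fits
  row 6: blocked -> lock at row 5

Answer: 5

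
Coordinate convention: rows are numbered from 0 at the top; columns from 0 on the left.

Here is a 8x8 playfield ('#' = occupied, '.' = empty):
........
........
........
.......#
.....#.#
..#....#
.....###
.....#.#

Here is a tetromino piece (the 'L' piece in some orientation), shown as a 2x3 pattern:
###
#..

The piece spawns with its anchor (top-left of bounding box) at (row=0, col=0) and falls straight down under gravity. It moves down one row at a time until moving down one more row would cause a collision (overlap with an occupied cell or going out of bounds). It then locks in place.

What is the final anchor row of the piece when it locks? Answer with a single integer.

Spawn at (row=0, col=0). Try each row:
  row 0: fits
  row 1: fits
  row 2: fits
  row 3: fits
  row 4: fits
  row 5: blocked -> lock at row 4

Answer: 4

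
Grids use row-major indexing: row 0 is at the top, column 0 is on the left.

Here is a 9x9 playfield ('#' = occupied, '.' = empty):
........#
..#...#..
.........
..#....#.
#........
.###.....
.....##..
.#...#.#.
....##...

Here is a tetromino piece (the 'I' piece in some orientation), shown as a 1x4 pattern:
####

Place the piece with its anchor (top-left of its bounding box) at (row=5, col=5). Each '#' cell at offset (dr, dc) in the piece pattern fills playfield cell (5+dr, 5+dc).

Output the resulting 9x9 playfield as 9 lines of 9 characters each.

Answer: ........#
..#...#..
.........
..#....#.
#........
.###.####
.....##..
.#...#.#.
....##...

Derivation:
Fill (5+0,5+0) = (5,5)
Fill (5+0,5+1) = (5,6)
Fill (5+0,5+2) = (5,7)
Fill (5+0,5+3) = (5,8)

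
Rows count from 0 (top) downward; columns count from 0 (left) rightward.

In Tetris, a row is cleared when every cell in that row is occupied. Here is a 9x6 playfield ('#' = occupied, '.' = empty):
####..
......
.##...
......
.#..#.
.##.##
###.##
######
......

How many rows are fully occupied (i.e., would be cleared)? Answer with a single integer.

Answer: 1

Derivation:
Check each row:
  row 0: 2 empty cells -> not full
  row 1: 6 empty cells -> not full
  row 2: 4 empty cells -> not full
  row 3: 6 empty cells -> not full
  row 4: 4 empty cells -> not full
  row 5: 2 empty cells -> not full
  row 6: 1 empty cell -> not full
  row 7: 0 empty cells -> FULL (clear)
  row 8: 6 empty cells -> not full
Total rows cleared: 1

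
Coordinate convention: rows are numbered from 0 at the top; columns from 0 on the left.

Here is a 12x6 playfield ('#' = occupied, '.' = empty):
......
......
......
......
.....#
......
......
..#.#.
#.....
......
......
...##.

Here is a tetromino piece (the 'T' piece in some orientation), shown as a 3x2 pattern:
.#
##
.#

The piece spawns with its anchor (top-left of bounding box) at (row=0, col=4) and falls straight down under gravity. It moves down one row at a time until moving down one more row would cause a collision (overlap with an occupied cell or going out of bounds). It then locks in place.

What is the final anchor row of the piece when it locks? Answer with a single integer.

Answer: 1

Derivation:
Spawn at (row=0, col=4). Try each row:
  row 0: fits
  row 1: fits
  row 2: blocked -> lock at row 1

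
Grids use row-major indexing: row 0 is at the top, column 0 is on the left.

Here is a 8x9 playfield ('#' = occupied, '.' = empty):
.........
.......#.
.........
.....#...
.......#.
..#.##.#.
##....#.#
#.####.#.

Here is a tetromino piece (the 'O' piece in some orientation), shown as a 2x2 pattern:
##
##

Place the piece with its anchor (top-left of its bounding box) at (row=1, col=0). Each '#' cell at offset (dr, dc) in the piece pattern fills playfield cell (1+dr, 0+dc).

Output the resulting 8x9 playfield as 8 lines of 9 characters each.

Fill (1+0,0+0) = (1,0)
Fill (1+0,0+1) = (1,1)
Fill (1+1,0+0) = (2,0)
Fill (1+1,0+1) = (2,1)

Answer: .........
##.....#.
##.......
.....#...
.......#.
..#.##.#.
##....#.#
#.####.#.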